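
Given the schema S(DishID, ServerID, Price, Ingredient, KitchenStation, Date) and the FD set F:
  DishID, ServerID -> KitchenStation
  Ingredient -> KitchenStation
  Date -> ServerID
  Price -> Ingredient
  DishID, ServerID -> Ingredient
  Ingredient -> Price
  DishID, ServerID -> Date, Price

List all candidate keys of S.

{DishID} never appears on the right of any FD, so every key must include it.
{Date, DishID} is a candidate key since {Date, DishID}⁺ = {Date, DishID, Ingredient, KitchenStation, Price, ServerID} covers every attribute.
{DishID, ServerID} is a candidate key since {DishID, ServerID}⁺ = {Date, DishID, Ingredient, KitchenStation, Price, ServerID} covers every attribute.
These are minimal and exhaustive — every other superkey contains one of them.

{Date, DishID}, {DishID, ServerID}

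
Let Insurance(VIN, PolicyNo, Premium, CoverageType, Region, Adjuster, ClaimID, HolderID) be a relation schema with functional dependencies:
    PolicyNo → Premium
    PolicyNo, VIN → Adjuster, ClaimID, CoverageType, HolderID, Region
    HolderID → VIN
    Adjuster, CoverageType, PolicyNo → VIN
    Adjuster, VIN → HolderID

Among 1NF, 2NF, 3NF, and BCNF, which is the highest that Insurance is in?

1NF

Candidate keys: {Adjuster, CoverageType, PolicyNo}, {HolderID, PolicyNo}, {PolicyNo, VIN}. Prime attributes: {Adjuster, CoverageType, HolderID, PolicyNo, VIN}.
PolicyNo → Premium breaks BCNF: {PolicyNo}⁺ = {PolicyNo, Premium}, so {PolicyNo} is not a superkey.
PolicyNo → Premium determines the non-prime attribute {Premium} from a non-superkey — 3NF is violated.
The proper key subset {PolicyNo} of {HolderID, PolicyNo} determines non-prime {Premium}, so the relation is not even in 2NF.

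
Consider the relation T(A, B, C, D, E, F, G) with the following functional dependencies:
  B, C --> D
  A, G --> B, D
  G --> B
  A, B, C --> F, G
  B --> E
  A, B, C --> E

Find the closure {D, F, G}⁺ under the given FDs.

{B, D, E, F, G}

Start with {D, F, G}.
G --> B applies; add {B} → now {B, D, F, G}.
B --> E applies; add {E} → now {B, D, E, F, G}.
No further FD applies.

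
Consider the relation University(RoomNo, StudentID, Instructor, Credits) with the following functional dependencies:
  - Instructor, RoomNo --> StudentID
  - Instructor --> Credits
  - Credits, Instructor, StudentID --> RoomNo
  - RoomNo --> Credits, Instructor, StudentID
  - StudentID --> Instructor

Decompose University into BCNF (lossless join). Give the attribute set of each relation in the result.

{Credits, Instructor}; {Instructor, RoomNo, StudentID}

Candidate keys of the original relation: {RoomNo}, {StudentID}.
In {Credits, Instructor, RoomNo, StudentID}, {Instructor} is not a superkey ({Instructor}⁺ restricted to this set is {Credits, Instructor}), so split on Instructor --> Credits into {Credits, Instructor} and {Instructor, RoomNo, StudentID}.
{Credits, Instructor}: every determinant is a superkey — BCNF.
{Instructor, RoomNo, StudentID}: every determinant is a superkey — BCNF.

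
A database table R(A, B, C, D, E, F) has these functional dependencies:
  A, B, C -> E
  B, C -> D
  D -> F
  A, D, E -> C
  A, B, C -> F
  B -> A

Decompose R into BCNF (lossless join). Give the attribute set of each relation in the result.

Candidate keys of the original relation: {B, C}, {B, D, E}.
{A, B, C, D, E, F}: {D} determines {D, F} here but is not a superkey — split on D -> F, giving {D, F} and {A, B, C, D, E}.
{D, F} has no BCNF violation.
{A, B, C, D, E}: {A, D, E} determines {A, C, D, E} here but is not a superkey — split on A, D, E -> C, giving {A, C, D, E} and {A, B, D, E}.
{A, C, D, E} has no BCNF violation.
{A, B, D, E}: {B} determines {A, B} here but is not a superkey — split on B -> A, giving {A, B} and {B, D, E}.
{A, B} has no BCNF violation.
{B, D, E} has no BCNF violation.

{A, B}; {A, C, D, E}; {B, D, E}; {D, F}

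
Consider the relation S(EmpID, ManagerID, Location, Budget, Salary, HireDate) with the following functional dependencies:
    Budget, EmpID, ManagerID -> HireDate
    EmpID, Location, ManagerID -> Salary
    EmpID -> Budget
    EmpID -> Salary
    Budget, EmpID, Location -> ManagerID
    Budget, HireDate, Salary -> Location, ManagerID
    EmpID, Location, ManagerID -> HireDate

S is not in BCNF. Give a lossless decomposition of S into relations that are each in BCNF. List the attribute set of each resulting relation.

Candidate keys of the original relation: {EmpID, HireDate}, {EmpID, Location}, {EmpID, ManagerID}.
Within {Budget, EmpID, HireDate, Location, ManagerID, Salary}: {EmpID}⁺ ∩ {Budget, EmpID, HireDate, Location, ManagerID, Salary} = {Budget, EmpID, Salary}, not the whole set, so EmpID -> Budget, Salary violates BCNF; decompose into {Budget, EmpID, Salary} and {EmpID, HireDate, Location, ManagerID}.
{Budget, EmpID, Salary} is in BCNF.
{EmpID, HireDate, Location, ManagerID} is in BCNF.

{Budget, EmpID, Salary}; {EmpID, HireDate, Location, ManagerID}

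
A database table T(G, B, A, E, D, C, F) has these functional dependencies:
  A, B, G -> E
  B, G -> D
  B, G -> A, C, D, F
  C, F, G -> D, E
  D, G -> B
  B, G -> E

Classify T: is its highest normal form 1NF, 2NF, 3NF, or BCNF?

Candidate keys: {B, G}, {C, F, G}, {D, G}. Prime attributes: {B, C, D, F, G}.
Every FD has a superkey on the left, so the relation is in BCNF.

BCNF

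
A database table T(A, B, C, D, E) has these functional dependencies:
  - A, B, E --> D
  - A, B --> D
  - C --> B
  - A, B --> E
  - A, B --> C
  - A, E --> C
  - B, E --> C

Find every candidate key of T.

{A, B}, {A, C}, {A, E}

Attributes never on any right-hand side: {A} — every candidate key must contain it.
{A, B}⁺ = {A, B, C, D, E}, which is every attribute, so {A, B} is a candidate key.
{A, C}⁺ = {A, B, C, D, E}, which is every attribute, so {A, C} is a candidate key.
{A, E}⁺ = {A, B, C, D, E}, which is every attribute, so {A, E} is a candidate key.
No proper subset of any of these is a key, and no other minimal superkey exists.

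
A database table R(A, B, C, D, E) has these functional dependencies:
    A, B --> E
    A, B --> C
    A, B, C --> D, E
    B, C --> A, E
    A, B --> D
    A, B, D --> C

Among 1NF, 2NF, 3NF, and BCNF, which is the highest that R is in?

Candidate keys: {A, B}, {B, C}. Prime attributes: {A, B, C}.
Every FD has a superkey on the left, so the relation is in BCNF.

BCNF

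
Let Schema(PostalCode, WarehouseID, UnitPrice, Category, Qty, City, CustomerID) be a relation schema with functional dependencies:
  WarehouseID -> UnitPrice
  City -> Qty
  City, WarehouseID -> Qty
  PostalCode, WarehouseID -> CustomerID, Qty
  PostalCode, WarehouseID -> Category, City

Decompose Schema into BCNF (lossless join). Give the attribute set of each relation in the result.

{Category, City, CustomerID, PostalCode, WarehouseID}; {City, Qty}; {UnitPrice, WarehouseID}

Candidate key of the original relation: {PostalCode, WarehouseID}.
Within {Category, City, CustomerID, PostalCode, Qty, UnitPrice, WarehouseID}: {WarehouseID}⁺ ∩ {Category, City, CustomerID, PostalCode, Qty, UnitPrice, WarehouseID} = {UnitPrice, WarehouseID}, not the whole set, so WarehouseID -> UnitPrice violates BCNF; decompose into {UnitPrice, WarehouseID} and {Category, City, CustomerID, PostalCode, Qty, WarehouseID}.
{UnitPrice, WarehouseID} is in BCNF.
Within {Category, City, CustomerID, PostalCode, Qty, WarehouseID}: {City}⁺ ∩ {Category, City, CustomerID, PostalCode, Qty, WarehouseID} = {City, Qty}, not the whole set, so City -> Qty violates BCNF; decompose into {City, Qty} and {Category, City, CustomerID, PostalCode, WarehouseID}.
{City, Qty} is in BCNF.
{Category, City, CustomerID, PostalCode, WarehouseID} is in BCNF.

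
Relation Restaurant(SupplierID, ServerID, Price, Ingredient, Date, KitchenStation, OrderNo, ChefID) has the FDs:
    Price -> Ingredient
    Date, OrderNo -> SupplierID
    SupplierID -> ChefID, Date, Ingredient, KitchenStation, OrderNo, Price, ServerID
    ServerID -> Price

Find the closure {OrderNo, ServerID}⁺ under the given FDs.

Start with {OrderNo, ServerID}.
ServerID -> Price applies; add {Price} → now {OrderNo, Price, ServerID}.
Price -> Ingredient applies; add {Ingredient} → now {Ingredient, OrderNo, Price, ServerID}.
No further FD applies.

{Ingredient, OrderNo, Price, ServerID}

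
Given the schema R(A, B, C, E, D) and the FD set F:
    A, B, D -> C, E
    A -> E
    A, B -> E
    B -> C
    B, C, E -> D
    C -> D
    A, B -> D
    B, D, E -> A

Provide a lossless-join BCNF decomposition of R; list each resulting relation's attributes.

{A, B}; {A, E}; {B, C}; {C, D}

Candidate keys of the original relation: {A, B}, {B, E}.
In {A, B, C, D, E}, {A} is not a superkey ({A}⁺ restricted to this set is {A, E}), so split on A -> E into {A, E} and {A, B, C, D}.
{A, E} has no BCNF violation.
In {A, B, C, D}, {B} is not a superkey ({B}⁺ restricted to this set is {B, C, D}), so split on B -> C, D into {B, C, D} and {A, B}.
In {B, C, D}, {C} is not a superkey ({C}⁺ restricted to this set is {C, D}), so split on C -> D into {C, D} and {B, C}.
{C, D} has no BCNF violation.
{B, C} has no BCNF violation.
{A, B} has no BCNF violation.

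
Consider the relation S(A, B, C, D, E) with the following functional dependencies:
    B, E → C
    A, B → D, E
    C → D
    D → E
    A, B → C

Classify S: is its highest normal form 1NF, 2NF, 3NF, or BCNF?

Candidate key: {A, B}. Prime attributes: {A, B}.
B, E → C: {B, E}⁺ = {B, C, D, E}, which is not all of the attributes, so the left side is not a superkey — BCNF is violated.
Because {C} is non-prime and the left side of B, E → C is not a superkey, the relation is not in 3NF.
Checking every proper subset of each key, none determines a non-prime attribute — 2NF is satisfied.

2NF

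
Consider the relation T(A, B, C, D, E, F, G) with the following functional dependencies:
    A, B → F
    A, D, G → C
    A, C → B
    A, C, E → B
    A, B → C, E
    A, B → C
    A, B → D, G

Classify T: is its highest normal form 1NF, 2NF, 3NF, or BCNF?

Candidate keys: {A, B}, {A, C}, {A, D, G}. Prime attributes: {A, B, C, D, G}.
Each dependency's left side is a superkey — BCNF holds.

BCNF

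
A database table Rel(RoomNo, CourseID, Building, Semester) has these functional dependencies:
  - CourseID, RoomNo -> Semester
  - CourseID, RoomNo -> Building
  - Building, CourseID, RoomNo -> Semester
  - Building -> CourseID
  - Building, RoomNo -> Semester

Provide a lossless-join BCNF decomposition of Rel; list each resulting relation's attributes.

Candidate keys of the original relation: {Building, RoomNo}, {CourseID, RoomNo}.
In {Building, CourseID, RoomNo, Semester}, {Building} is not a superkey ({Building}⁺ restricted to this set is {Building, CourseID}), so split on Building -> CourseID into {Building, CourseID} and {Building, RoomNo, Semester}.
{Building, CourseID} is in BCNF.
{Building, RoomNo, Semester} is in BCNF.

{Building, CourseID}; {Building, RoomNo, Semester}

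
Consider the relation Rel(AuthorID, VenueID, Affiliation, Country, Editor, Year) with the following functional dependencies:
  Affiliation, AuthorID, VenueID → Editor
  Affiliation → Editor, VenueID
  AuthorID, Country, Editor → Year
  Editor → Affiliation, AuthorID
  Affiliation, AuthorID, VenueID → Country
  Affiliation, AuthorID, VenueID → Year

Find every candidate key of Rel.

{Affiliation}, {Editor}

{Affiliation}⁺ = {Affiliation, AuthorID, Country, Editor, VenueID, Year} — all of the relation — so {Affiliation} is a candidate key.
{Editor}⁺ = {Affiliation, AuthorID, Country, Editor, VenueID, Year} — all of the relation — so {Editor} is a candidate key.
These are minimal and exhaustive — every other superkey contains one of them.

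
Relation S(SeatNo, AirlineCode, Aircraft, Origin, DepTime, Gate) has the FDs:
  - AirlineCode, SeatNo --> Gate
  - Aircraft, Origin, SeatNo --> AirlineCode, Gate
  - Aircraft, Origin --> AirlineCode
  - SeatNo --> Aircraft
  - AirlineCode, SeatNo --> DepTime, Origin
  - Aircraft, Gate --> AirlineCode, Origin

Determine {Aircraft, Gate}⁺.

Start with {Aircraft, Gate}.
Aircraft, Gate --> AirlineCode, Origin applies; add {AirlineCode, Origin} → now {Aircraft, AirlineCode, Gate, Origin}.
No further FD applies.

{Aircraft, AirlineCode, Gate, Origin}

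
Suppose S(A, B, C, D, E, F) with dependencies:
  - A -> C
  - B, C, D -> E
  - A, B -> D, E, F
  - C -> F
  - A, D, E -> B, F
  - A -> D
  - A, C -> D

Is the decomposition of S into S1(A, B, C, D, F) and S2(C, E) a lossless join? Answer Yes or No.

S1 ∩ S2 = {C}; its closure under F is {C, F}.
Neither S1 nor S2 is contained in that closure, so the decomposition is lossy.

No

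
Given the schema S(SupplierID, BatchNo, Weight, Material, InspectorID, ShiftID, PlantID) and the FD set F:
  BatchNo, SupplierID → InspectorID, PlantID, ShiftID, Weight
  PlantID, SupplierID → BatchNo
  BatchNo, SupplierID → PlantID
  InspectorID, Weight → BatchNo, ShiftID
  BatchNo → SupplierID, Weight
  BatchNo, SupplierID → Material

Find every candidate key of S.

{BatchNo} is a candidate key since {BatchNo}⁺ = {BatchNo, InspectorID, Material, PlantID, ShiftID, SupplierID, Weight} covers every attribute.
{InspectorID, Weight} is a candidate key since {InspectorID, Weight}⁺ = {BatchNo, InspectorID, Material, PlantID, ShiftID, SupplierID, Weight} covers every attribute.
{PlantID, SupplierID} is a candidate key since {PlantID, SupplierID}⁺ = {BatchNo, InspectorID, Material, PlantID, ShiftID, SupplierID, Weight} covers every attribute.
No proper subset of any of these is a key, and no other minimal superkey exists.

{BatchNo}, {InspectorID, Weight}, {PlantID, SupplierID}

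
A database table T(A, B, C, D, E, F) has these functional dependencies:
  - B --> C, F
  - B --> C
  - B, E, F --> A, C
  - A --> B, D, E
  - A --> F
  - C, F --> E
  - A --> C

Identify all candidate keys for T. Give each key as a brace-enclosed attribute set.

{A}, {B}

{A}⁺ = {A, B, C, D, E, F} — all of the relation — so {A} is a candidate key.
{B}⁺ = {A, B, C, D, E, F} — all of the relation — so {B} is a candidate key.
No proper subset of any of these is a key, and no other minimal superkey exists.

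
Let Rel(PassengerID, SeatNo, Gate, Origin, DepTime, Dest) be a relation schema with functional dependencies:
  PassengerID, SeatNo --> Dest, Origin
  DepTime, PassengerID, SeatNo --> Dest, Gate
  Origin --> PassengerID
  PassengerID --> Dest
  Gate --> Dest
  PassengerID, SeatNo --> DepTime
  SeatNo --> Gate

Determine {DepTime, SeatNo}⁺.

Start with {DepTime, SeatNo}.
SeatNo --> Gate applies; add {Gate} → now {DepTime, Gate, SeatNo}.
Gate --> Dest applies; add {Dest} → now {DepTime, Dest, Gate, SeatNo}.
No further FD applies.

{DepTime, Dest, Gate, SeatNo}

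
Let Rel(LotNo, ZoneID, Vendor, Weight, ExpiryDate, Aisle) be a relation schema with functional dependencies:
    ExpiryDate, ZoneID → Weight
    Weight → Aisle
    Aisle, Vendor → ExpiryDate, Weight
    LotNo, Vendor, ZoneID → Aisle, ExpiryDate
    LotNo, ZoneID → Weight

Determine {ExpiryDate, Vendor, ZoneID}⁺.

{Aisle, ExpiryDate, Vendor, Weight, ZoneID}

Start with {ExpiryDate, Vendor, ZoneID}.
ExpiryDate, ZoneID → Weight applies; add {Weight} → now {ExpiryDate, Vendor, Weight, ZoneID}.
Weight → Aisle applies; add {Aisle} → now {Aisle, ExpiryDate, Vendor, Weight, ZoneID}.
No further FD applies.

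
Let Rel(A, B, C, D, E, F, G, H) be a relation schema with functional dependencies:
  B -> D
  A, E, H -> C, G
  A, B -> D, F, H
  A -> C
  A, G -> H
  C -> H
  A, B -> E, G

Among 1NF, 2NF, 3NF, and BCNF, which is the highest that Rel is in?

1NF

Candidate key: {A, B}. Prime attributes: {A, B}.
B -> D breaks BCNF: {B}⁺ = {B, D}, so {B} is not a superkey.
Because {D} is non-prime and the left side of B -> D is not a superkey, the relation is not in 3NF.
Since {A} ⊂ {A, B} and {A}⁺ ⊇ {C, H} with {C, H} non-prime, there is a partial dependency; 2NF fails.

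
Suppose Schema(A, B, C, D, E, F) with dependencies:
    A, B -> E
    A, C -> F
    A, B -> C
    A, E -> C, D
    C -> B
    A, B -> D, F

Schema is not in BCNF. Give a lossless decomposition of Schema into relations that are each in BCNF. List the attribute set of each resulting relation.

Candidate keys of the original relation: {A, B}, {A, C}, {A, E}.
Within {A, B, C, D, E, F}: {C}⁺ ∩ {A, B, C, D, E, F} = {B, C}, not the whole set, so C -> B violates BCNF; decompose into {B, C} and {A, C, D, E, F}.
{B, C}: every determinant is a superkey — BCNF.
{A, C, D, E, F}: every determinant is a superkey — BCNF.

{A, C, D, E, F}; {B, C}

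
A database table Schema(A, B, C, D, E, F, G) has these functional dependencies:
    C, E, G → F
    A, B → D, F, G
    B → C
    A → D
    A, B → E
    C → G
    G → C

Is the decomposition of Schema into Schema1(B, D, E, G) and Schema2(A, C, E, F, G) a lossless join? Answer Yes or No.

No

Schema1 ∩ Schema2 = {E, G}; its closure under F is {C, E, F, G}.
Neither Schema1 nor Schema2 is contained in that closure, so the decomposition is lossy.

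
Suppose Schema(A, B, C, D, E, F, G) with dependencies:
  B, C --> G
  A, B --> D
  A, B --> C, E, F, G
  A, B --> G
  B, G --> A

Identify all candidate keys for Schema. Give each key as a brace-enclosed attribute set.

{A, B}, {B, C}, {B, G}

No FD produces {B}, so it must be in every candidate key.
Closure of {A, B} is {A, B, C, D, E, F, G}, the whole schema; {A, B} is a candidate key.
Closure of {B, C} is {A, B, C, D, E, F, G}, the whole schema; {B, C} is a candidate key.
Closure of {B, G} is {A, B, C, D, E, F, G}, the whole schema; {B, G} is a candidate key.
These are minimal and exhaustive — every other superkey contains one of them.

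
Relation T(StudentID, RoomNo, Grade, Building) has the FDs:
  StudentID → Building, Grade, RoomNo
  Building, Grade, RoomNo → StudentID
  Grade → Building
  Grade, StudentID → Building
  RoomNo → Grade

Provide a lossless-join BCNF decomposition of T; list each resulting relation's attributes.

Candidate keys of the original relation: {RoomNo}, {StudentID}.
{Building, Grade, RoomNo, StudentID}: {Grade} determines {Building, Grade} here but is not a superkey — split on Grade → Building, giving {Building, Grade} and {Grade, RoomNo, StudentID}.
{Building, Grade} has no BCNF violation.
{Grade, RoomNo, StudentID} has no BCNF violation.

{Building, Grade}; {Grade, RoomNo, StudentID}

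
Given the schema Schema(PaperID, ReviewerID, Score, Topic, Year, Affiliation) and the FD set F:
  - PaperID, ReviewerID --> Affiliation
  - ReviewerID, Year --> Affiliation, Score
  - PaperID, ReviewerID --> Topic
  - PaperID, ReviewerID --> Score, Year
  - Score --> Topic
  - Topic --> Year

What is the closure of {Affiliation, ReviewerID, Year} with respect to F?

{Affiliation, ReviewerID, Score, Topic, Year}

Start with {Affiliation, ReviewerID, Year}.
ReviewerID, Year --> Affiliation, Score applies; add {Score} → now {Affiliation, ReviewerID, Score, Year}.
Score --> Topic applies; add {Topic} → now {Affiliation, ReviewerID, Score, Topic, Year}.
No further FD applies.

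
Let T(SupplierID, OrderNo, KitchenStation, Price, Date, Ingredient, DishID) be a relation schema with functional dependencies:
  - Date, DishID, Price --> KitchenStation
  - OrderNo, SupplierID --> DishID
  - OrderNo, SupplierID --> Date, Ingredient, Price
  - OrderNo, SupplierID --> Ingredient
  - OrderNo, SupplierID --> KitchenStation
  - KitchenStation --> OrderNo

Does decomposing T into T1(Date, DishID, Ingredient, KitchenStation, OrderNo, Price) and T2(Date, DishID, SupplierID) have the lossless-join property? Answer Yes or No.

No

The shared attributes are {Date, DishID} and {Date, DishID}⁺ = {Date, DishID}.
The closure covers neither T1 nor T2 entirely; the join is not lossless.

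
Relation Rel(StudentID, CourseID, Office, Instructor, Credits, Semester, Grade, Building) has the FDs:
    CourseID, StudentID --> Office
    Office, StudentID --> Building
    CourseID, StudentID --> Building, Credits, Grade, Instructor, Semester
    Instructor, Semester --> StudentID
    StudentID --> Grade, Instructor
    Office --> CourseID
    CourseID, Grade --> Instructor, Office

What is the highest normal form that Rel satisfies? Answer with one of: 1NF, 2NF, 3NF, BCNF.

3NF

Candidate keys: {CourseID, Grade, Semester}, {CourseID, Instructor, Semester}, {CourseID, StudentID}, {Grade, Office, Semester}, {Instructor, Office, Semester}, {Office, StudentID}. Prime attributes: {CourseID, Grade, Instructor, Office, Semester, StudentID}.
Instructor, Semester --> StudentID: {Instructor, Semester}⁺ = {Grade, Instructor, Semester, StudentID}, which is not all of the attributes, so the left side is not a superkey — BCNF is violated.
But every attribute on its right side ({StudentID}) is prime, and the same holds for every other non-superkey FD, so 3NF still holds.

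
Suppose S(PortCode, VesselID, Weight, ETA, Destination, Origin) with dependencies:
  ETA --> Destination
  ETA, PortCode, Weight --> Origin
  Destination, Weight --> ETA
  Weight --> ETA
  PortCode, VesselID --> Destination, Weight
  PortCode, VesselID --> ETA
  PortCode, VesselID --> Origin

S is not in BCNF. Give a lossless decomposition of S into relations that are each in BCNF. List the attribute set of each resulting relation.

Candidate key of the original relation: {PortCode, VesselID}.
In {Destination, ETA, Origin, PortCode, VesselID, Weight}, {ETA} is not a superkey ({ETA}⁺ restricted to this set is {Destination, ETA}), so split on ETA --> Destination into {Destination, ETA} and {ETA, Origin, PortCode, VesselID, Weight}.
{Destination, ETA}: every determinant is a superkey — BCNF.
In {ETA, Origin, PortCode, VesselID, Weight}, {ETA, PortCode, Weight} is not a superkey ({ETA, PortCode, Weight}⁺ restricted to this set is {ETA, Origin, PortCode, Weight}), so split on ETA, PortCode, Weight --> Origin into {ETA, Origin, PortCode, Weight} and {ETA, PortCode, VesselID, Weight}.
In {ETA, Origin, PortCode, Weight}, {Weight} is not a superkey ({Weight}⁺ restricted to this set is {ETA, Weight}), so split on Weight --> ETA into {ETA, Weight} and {Origin, PortCode, Weight}.
{ETA, Weight}: every determinant is a superkey — BCNF.
{Origin, PortCode, Weight}: every determinant is a superkey — BCNF.
In {ETA, PortCode, VesselID, Weight}, {Weight} is not a superkey ({Weight}⁺ restricted to this set is {ETA, Weight}), so split on Weight --> ETA into {ETA, Weight} and {PortCode, VesselID, Weight}.
{ETA, Weight}: every determinant is a superkey — BCNF.
{PortCode, VesselID, Weight}: every determinant is a superkey — BCNF.

{Destination, ETA}; {ETA, Weight}; {Origin, PortCode, Weight}; {PortCode, VesselID, Weight}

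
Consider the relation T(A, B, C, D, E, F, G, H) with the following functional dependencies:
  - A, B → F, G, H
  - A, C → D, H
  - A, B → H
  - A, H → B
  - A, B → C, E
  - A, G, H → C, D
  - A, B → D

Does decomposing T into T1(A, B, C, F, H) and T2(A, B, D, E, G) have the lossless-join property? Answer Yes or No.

Common attributes: {A, B}; their closure is {A, B, C, D, E, F, G, H}.
T1 is contained in that closure, so T1 ∩ T2 → T1 holds and the join is lossless.

Yes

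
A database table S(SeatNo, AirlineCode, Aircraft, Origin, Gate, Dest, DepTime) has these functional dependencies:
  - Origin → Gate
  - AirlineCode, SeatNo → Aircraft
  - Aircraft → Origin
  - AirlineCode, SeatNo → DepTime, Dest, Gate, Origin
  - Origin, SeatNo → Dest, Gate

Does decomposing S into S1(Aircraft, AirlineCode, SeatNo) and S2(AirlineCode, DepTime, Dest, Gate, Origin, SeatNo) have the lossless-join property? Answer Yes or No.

Yes

The shared attributes are {AirlineCode, SeatNo} and {AirlineCode, SeatNo}⁺ = {Aircraft, AirlineCode, DepTime, Dest, Gate, Origin, SeatNo}.
This includes all of S1, so the common attributes are a superkey of S1 — the join is lossless.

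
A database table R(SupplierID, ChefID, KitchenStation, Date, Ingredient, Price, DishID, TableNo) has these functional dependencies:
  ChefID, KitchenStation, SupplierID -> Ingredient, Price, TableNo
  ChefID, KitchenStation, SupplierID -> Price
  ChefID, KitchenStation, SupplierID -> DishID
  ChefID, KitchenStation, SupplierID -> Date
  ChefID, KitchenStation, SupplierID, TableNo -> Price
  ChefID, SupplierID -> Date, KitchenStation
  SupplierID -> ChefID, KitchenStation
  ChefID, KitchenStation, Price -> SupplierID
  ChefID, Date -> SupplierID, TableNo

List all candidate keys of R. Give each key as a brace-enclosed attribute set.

{SupplierID}⁺ = {ChefID, Date, DishID, Ingredient, KitchenStation, Price, SupplierID, TableNo} — all of the relation — so {SupplierID} is a candidate key.
{ChefID, Date}⁺ = {ChefID, Date, DishID, Ingredient, KitchenStation, Price, SupplierID, TableNo} — all of the relation — so {ChefID, Date} is a candidate key.
{ChefID, KitchenStation, Price}⁺ = {ChefID, Date, DishID, Ingredient, KitchenStation, Price, SupplierID, TableNo} — all of the relation — so {ChefID, KitchenStation, Price} is a candidate key.
No proper subset of any of these is a key, and no other minimal superkey exists.

{ChefID, Date}, {ChefID, KitchenStation, Price}, {SupplierID}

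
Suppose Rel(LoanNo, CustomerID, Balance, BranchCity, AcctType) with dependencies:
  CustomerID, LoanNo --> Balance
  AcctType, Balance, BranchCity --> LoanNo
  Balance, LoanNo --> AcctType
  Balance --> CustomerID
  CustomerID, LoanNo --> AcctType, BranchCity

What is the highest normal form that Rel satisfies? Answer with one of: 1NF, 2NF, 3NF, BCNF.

3NF

Candidate keys: {AcctType, Balance, BranchCity}, {Balance, LoanNo}, {CustomerID, LoanNo}. Prime attributes: {AcctType, Balance, BranchCity, CustomerID, LoanNo}.
Balance --> CustomerID breaks BCNF: {Balance}⁺ = {Balance, CustomerID}, so {Balance} is not a superkey.
Since {CustomerID} ⊆ prime attributes and every other non-superkey FD also has a prime right side, the schema is in 3NF.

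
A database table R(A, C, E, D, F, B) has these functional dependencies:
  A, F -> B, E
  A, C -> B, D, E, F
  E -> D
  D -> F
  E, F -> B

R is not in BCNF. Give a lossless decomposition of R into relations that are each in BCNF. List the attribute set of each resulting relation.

{A, C, F}; {A, E}; {B, D, E}; {D, F}

Candidate key of the original relation: {A, C}.
{A, B, C, D, E, F}: {A, F} determines {A, B, D, E, F} here but is not a superkey — split on A, F -> B, D, E, giving {A, B, D, E, F} and {A, C, F}.
{A, B, D, E, F}: {E} determines {B, D, E, F} here but is not a superkey — split on E -> B, D, F, giving {B, D, E, F} and {A, E}.
{B, D, E, F}: {D} determines {D, F} here but is not a superkey — split on D -> F, giving {D, F} and {B, D, E}.
{D, F} is in BCNF.
{B, D, E} is in BCNF.
{A, E} is in BCNF.
{A, C, F} is in BCNF.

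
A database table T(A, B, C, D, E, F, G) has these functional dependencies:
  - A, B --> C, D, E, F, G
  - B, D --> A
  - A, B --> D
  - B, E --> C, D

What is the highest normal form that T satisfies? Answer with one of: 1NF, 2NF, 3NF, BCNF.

BCNF

Candidate keys: {A, B}, {B, D}, {B, E}. Prime attributes: {A, B, D, E}.
The left-hand side of every FD is a superkey, so BCNF is satisfied.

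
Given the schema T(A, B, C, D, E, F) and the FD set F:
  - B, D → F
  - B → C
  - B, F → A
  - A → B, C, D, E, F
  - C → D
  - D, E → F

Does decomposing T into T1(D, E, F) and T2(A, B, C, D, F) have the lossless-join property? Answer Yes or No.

No

T1 ∩ T2 = {D, F}; its closure under F is {D, F}.
The closure covers neither T1 nor T2 entirely; the join is not lossless.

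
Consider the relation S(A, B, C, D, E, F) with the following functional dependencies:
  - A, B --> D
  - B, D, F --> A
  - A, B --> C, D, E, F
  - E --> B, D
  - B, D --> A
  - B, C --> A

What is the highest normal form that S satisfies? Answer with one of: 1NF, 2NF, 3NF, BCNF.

BCNF

Candidate keys: {A, B}, {B, C}, {B, D}, {E}. Prime attributes: {A, B, C, D, E}.
Every FD has a superkey on the left, so the relation is in BCNF.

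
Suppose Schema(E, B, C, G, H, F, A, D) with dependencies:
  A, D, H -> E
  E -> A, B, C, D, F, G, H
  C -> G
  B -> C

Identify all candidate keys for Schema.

Closure of {E} is {A, B, C, D, E, F, G, H}, the whole schema; {E} is a candidate key.
Closure of {A, D, H} is {A, B, C, D, E, F, G, H}, the whole schema; {A, D, H} is a candidate key.
These are minimal and exhaustive — every other superkey contains one of them.

{A, D, H}, {E}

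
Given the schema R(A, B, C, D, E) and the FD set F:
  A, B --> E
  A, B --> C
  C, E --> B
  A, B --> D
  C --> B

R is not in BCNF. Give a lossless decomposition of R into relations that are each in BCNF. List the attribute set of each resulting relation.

Candidate keys of the original relation: {A, B}, {A, C}.
{A, B, C, D, E}: {C, E} determines {B, C, E} here but is not a superkey — split on C, E --> B, giving {B, C, E} and {A, C, D, E}.
{B, C, E}: {C} determines {B, C} here but is not a superkey — split on C --> B, giving {B, C} and {C, E}.
{B, C} is in BCNF.
{C, E} is in BCNF.
{A, C, D, E} is in BCNF.

{A, C, D, E}; {B, C}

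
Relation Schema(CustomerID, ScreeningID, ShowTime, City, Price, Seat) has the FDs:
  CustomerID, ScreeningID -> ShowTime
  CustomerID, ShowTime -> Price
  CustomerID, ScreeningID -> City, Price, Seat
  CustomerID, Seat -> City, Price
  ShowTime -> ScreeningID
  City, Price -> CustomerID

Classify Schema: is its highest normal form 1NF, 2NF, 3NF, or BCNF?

Candidate keys: {City, Price, ScreeningID}, {City, Price, ShowTime}, {CustomerID, ScreeningID}, {CustomerID, ShowTime}. Prime attributes: {City, CustomerID, Price, ScreeningID, ShowTime}.
CustomerID, Seat -> City, Price breaks BCNF: {CustomerID, Seat}⁺ = {City, CustomerID, Price, Seat}, so {CustomerID, Seat} is not a superkey.
Since {City, Price} ⊆ prime attributes and every other non-superkey FD also has a prime right side, the schema is in 3NF.

3NF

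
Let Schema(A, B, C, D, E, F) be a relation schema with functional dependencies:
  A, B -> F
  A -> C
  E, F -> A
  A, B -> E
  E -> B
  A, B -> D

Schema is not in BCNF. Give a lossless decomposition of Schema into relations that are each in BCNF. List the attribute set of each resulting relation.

Candidate keys of the original relation: {A, B}, {A, E}, {E, F}.
In {A, B, C, D, E, F}, {A} is not a superkey ({A}⁺ restricted to this set is {A, C}), so split on A -> C into {A, C} and {A, B, D, E, F}.
{A, C}: every determinant is a superkey — BCNF.
In {A, B, D, E, F}, {E} is not a superkey ({E}⁺ restricted to this set is {B, E}), so split on E -> B into {B, E} and {A, D, E, F}.
{B, E}: every determinant is a superkey — BCNF.
{A, D, E, F}: every determinant is a superkey — BCNF.

{A, C}; {A, D, E, F}; {B, E}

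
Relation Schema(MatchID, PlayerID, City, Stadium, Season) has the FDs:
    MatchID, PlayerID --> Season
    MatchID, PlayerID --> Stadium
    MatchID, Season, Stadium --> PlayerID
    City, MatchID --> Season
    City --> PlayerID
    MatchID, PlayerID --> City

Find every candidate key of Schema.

{City, MatchID}, {MatchID, PlayerID}, {MatchID, Season, Stadium}

No FD produces {MatchID}, so it must be in every candidate key.
{City, MatchID}⁺ = {City, MatchID, PlayerID, Season, Stadium}, which is every attribute, so {City, MatchID} is a candidate key.
{MatchID, PlayerID}⁺ = {City, MatchID, PlayerID, Season, Stadium}, which is every attribute, so {MatchID, PlayerID} is a candidate key.
{MatchID, Season, Stadium}⁺ = {City, MatchID, PlayerID, Season, Stadium}, which is every attribute, so {MatchID, Season, Stadium} is a candidate key.
Any other superkey properly contains one of these, so there are no further candidate keys.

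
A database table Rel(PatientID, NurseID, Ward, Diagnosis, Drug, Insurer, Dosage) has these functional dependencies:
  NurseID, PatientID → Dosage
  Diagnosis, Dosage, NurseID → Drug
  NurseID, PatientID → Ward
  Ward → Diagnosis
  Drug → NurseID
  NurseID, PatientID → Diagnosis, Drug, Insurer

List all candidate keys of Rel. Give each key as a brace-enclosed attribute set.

Attributes never on any right-hand side: {PatientID} — every candidate key must contain it.
Closure of {Drug, PatientID} is {Diagnosis, Dosage, Drug, Insurer, NurseID, PatientID, Ward}, the whole schema; {Drug, PatientID} is a candidate key.
Closure of {NurseID, PatientID} is {Diagnosis, Dosage, Drug, Insurer, NurseID, PatientID, Ward}, the whole schema; {NurseID, PatientID} is a candidate key.
These are minimal and exhaustive — every other superkey contains one of them.

{Drug, PatientID}, {NurseID, PatientID}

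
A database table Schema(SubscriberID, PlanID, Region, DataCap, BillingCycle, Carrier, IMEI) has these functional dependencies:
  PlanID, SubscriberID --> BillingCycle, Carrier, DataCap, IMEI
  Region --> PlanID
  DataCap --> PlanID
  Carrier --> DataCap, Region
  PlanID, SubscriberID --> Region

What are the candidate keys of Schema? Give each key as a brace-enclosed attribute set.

{Carrier, SubscriberID}, {DataCap, SubscriberID}, {PlanID, SubscriberID}, {Region, SubscriberID}

{SubscriberID} never appears on the right of any FD, so every key must include it.
{Carrier, SubscriberID} is a candidate key since {Carrier, SubscriberID}⁺ = {BillingCycle, Carrier, DataCap, IMEI, PlanID, Region, SubscriberID} covers every attribute.
{DataCap, SubscriberID} is a candidate key since {DataCap, SubscriberID}⁺ = {BillingCycle, Carrier, DataCap, IMEI, PlanID, Region, SubscriberID} covers every attribute.
{PlanID, SubscriberID} is a candidate key since {PlanID, SubscriberID}⁺ = {BillingCycle, Carrier, DataCap, IMEI, PlanID, Region, SubscriberID} covers every attribute.
{Region, SubscriberID} is a candidate key since {Region, SubscriberID}⁺ = {BillingCycle, Carrier, DataCap, IMEI, PlanID, Region, SubscriberID} covers every attribute.
Any other superkey properly contains one of these, so there are no further candidate keys.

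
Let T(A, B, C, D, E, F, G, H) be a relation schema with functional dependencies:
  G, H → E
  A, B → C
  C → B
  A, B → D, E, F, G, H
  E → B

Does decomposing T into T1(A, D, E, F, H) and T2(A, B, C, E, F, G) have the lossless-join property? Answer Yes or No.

Yes

The shared attributes are {A, E, F} and {A, E, F}⁺ = {A, B, C, D, E, F, G, H}.
This includes all of T1, so the common attributes are a superkey of T1 — the join is lossless.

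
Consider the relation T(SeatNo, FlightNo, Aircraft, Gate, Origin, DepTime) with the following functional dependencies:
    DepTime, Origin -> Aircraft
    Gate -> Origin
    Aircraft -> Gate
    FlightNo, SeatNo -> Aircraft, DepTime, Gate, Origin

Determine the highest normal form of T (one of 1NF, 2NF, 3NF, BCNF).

2NF

Candidate key: {FlightNo, SeatNo}. Prime attributes: {FlightNo, SeatNo}.
DepTime, Origin -> Aircraft: {DepTime, Origin}⁺ = {Aircraft, DepTime, Gate, Origin}, which is not all of the attributes, so the left side is not a superkey — BCNF is violated.
DepTime, Origin -> Aircraft determines the non-prime attribute {Aircraft} from a non-superkey — 3NF is violated.
No non-prime attribute depends on a proper subset of any candidate key, so 2NF holds.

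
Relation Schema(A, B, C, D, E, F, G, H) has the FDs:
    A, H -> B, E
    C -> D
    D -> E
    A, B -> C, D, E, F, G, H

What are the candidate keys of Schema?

Attributes never on any right-hand side: {A} — every candidate key must contain it.
{A, B}⁺ = {A, B, C, D, E, F, G, H}, which is every attribute, so {A, B} is a candidate key.
{A, H}⁺ = {A, B, C, D, E, F, G, H}, which is every attribute, so {A, H} is a candidate key.
Any other superkey properly contains one of these, so there are no further candidate keys.

{A, B}, {A, H}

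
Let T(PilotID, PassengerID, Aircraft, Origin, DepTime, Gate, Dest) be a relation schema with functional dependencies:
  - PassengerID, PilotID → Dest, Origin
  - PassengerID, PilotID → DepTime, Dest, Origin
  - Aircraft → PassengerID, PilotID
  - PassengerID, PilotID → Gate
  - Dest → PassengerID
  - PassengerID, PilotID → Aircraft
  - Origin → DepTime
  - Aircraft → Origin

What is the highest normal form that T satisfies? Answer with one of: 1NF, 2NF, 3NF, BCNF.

2NF

Candidate keys: {Aircraft}, {Dest, PilotID}, {PassengerID, PilotID}. Prime attributes: {Aircraft, Dest, PassengerID, PilotID}.
Dest → PassengerID breaks BCNF: {Dest}⁺ = {Dest, PassengerID}, so {Dest} is not a superkey.
Because {DepTime} is non-prime and the left side of Origin → DepTime is not a superkey, the relation is not in 3NF.
No non-prime attribute depends on a proper subset of any candidate key, so 2NF holds.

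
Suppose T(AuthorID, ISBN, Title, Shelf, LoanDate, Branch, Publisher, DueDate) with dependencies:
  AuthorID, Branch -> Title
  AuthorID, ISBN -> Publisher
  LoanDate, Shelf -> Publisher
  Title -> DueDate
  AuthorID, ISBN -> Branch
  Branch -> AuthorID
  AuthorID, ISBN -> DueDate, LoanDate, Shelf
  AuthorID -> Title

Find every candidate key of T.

{AuthorID, ISBN}, {Branch, ISBN}

No FD produces {ISBN}, so it must be in every candidate key.
{AuthorID, ISBN}⁺ = {AuthorID, Branch, DueDate, ISBN, LoanDate, Publisher, Shelf, Title}, which is every attribute, so {AuthorID, ISBN} is a candidate key.
{Branch, ISBN}⁺ = {AuthorID, Branch, DueDate, ISBN, LoanDate, Publisher, Shelf, Title}, which is every attribute, so {Branch, ISBN} is a candidate key.
No proper subset of any of these is a key, and no other minimal superkey exists.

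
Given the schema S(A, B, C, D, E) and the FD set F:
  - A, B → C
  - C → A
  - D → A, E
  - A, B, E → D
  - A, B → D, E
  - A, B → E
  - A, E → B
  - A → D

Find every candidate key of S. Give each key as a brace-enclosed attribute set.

{A}, {C}, {D}

{A}⁺ = {A, B, C, D, E} — all of the relation — so {A} is a candidate key.
{C}⁺ = {A, B, C, D, E} — all of the relation — so {C} is a candidate key.
{D}⁺ = {A, B, C, D, E} — all of the relation — so {D} is a candidate key.
No proper subset of any of these is a key, and no other minimal superkey exists.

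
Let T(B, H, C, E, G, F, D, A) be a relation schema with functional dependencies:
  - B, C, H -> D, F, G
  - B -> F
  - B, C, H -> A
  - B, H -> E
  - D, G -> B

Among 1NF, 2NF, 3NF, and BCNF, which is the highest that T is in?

1NF

Candidate keys: {B, C, H}, {C, D, G, H}. Prime attributes: {B, C, D, G, H}.
B -> F breaks BCNF: {B}⁺ = {B, F}, so {B} is not a superkey.
B -> F has non-prime {F} on the right and a non-superkey on the left, so 3NF fails.
{B} is a proper subset of the key {B, C, H}, and {B}⁺ contains the non-prime attribute {F} — a partial dependency, so 2NF is violated.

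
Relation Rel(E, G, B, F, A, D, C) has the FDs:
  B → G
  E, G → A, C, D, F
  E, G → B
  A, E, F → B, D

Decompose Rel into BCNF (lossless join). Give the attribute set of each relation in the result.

{A, B, C, D, E, F}; {B, G}

Candidate keys of the original relation: {A, E, F}, {B, E}, {E, G}.
{A, B, C, D, E, F, G}: {B} determines {B, G} here but is not a superkey — split on B → G, giving {B, G} and {A, B, C, D, E, F}.
{B, G} has no BCNF violation.
{A, B, C, D, E, F} has no BCNF violation.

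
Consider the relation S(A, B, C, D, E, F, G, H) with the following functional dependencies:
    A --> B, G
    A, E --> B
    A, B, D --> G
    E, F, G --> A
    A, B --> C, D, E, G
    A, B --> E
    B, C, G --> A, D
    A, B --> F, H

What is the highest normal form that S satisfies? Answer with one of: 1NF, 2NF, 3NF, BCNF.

Candidate keys: {A}, {B, C, G}, {E, F, G}. Prime attributes: {A, B, C, E, F, G}.
The left-hand side of every FD is a superkey, so BCNF is satisfied.

BCNF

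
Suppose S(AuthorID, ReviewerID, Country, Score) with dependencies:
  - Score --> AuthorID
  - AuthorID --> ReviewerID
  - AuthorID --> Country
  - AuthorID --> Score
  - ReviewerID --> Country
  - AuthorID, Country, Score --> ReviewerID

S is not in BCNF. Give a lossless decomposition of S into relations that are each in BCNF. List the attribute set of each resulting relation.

{AuthorID, ReviewerID, Score}; {Country, ReviewerID}

Candidate keys of the original relation: {AuthorID}, {Score}.
Within {AuthorID, Country, ReviewerID, Score}: {ReviewerID}⁺ ∩ {AuthorID, Country, ReviewerID, Score} = {Country, ReviewerID}, not the whole set, so ReviewerID --> Country violates BCNF; decompose into {Country, ReviewerID} and {AuthorID, ReviewerID, Score}.
{Country, ReviewerID} has no BCNF violation.
{AuthorID, ReviewerID, Score} has no BCNF violation.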